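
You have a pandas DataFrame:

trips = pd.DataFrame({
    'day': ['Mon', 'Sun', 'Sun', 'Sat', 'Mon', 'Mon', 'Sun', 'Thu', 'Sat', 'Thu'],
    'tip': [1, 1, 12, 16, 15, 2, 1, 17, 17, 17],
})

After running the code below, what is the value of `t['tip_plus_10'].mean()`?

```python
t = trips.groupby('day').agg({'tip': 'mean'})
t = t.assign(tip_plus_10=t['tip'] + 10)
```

21.0416666667

group by day, mean of tip:
           tip
day           
Mon   6.000000
Sat  16.500000
Sun   4.666667
Thu  17.000000
add column tip_plus_10 = t['tip'] + 10:
           tip  tip_plus_10
day                        
Mon   6.000000    16.000000
Sat  16.500000    26.500000
Sun   4.666667    14.666667
Thu  17.000000    27.000000
Finally, mean of column 'tip_plus_10' = 21.0416666667.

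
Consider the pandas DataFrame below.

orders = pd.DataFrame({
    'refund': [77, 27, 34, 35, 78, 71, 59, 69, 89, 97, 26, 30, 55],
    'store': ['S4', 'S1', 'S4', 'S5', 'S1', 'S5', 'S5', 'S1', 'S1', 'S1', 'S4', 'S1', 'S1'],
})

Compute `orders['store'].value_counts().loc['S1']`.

value_counts of store:
store
S1    7
S4    3
S5    3
Name: count, dtype: int64
Finally, value at index 'S1' = 7.

7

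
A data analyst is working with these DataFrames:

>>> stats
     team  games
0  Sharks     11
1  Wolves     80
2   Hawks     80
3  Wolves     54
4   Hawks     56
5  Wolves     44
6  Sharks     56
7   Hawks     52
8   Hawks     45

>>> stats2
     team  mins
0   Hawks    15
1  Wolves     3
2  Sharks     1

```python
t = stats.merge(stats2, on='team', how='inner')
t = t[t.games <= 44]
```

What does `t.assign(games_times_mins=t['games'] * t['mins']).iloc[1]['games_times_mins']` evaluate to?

merge on 'team' (how='inner') → 9 rows:
     team  games  mins
0  Sharks     11     1
1  Wolves     80     3
2   Hawks     80    15
3  Wolves     54     3
4   Hawks     56    15
5  Wolves     44     3
6  Sharks     56     1
7   Hawks     52    15
8   Hawks     45    15
filter rows where games <= 44:
     team  games  mins
0  Sharks     11     1
5  Wolves     44     3
add column games_times_mins = t['games'] * t['mins']:
     team  games  mins  games_times_mins
0  Sharks     11     1                11
5  Wolves     44     3               132
The value at position 1, column 'games_times_mins' is 132.

132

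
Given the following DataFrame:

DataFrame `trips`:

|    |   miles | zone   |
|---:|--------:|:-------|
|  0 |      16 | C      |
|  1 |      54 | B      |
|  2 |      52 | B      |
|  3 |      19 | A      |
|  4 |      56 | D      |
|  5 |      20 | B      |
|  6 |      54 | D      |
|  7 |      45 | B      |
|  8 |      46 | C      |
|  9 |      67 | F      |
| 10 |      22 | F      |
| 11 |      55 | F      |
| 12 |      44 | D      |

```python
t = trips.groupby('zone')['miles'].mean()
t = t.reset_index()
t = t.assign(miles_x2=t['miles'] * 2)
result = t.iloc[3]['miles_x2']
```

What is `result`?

102.666666667

group by zone, mean of miles:
zone
A    19.000000
B    42.750000
C    31.000000
D    51.333333
F    48.000000
Name: miles, dtype: float64
reset_index():
  zone      miles
0    A  19.000000
1    B  42.750000
2    C  31.000000
3    D  51.333333
4    F  48.000000
add column miles_x2 = t['miles'] * 2:
  zone      miles    miles_x2
0    A  19.000000   38.000000
1    B  42.750000   85.500000
2    C  31.000000   62.000000
3    D  51.333333  102.666667
4    F  48.000000   96.000000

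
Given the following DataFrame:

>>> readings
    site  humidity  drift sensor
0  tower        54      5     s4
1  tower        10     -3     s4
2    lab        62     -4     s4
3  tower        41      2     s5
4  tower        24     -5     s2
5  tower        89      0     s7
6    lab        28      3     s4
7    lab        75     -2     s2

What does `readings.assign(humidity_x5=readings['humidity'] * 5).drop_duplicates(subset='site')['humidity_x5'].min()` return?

270

add column humidity_x5 = readings['humidity'] * 5:
    site  humidity  drift sensor  humidity_x5
0  tower        54      5     s4          270
1  tower        10     -3     s4           50
2    lab        62     -4     s4          310
3  tower        41      2     s5          205
4  tower        24     -5     s2          120
5  tower        89      0     s7          445
6    lab        28      3     s4          140
7    lab        75     -2     s2          375
drop duplicate site (keep=first):
    site  humidity  drift sensor  humidity_x5
0  tower        54      5     s4          270
2    lab        62     -4     s4          310
Taking the min of column 'humidity_x5' gives 270.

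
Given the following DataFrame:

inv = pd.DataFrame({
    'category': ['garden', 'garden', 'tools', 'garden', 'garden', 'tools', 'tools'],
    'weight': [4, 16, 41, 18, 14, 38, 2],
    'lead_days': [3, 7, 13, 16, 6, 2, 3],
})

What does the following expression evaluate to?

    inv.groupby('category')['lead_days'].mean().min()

6.0

group by category, mean of lead_days:
category
garden    8.0
tools     6.0
Name: lead_days, dtype: float64
So min() = 6.0.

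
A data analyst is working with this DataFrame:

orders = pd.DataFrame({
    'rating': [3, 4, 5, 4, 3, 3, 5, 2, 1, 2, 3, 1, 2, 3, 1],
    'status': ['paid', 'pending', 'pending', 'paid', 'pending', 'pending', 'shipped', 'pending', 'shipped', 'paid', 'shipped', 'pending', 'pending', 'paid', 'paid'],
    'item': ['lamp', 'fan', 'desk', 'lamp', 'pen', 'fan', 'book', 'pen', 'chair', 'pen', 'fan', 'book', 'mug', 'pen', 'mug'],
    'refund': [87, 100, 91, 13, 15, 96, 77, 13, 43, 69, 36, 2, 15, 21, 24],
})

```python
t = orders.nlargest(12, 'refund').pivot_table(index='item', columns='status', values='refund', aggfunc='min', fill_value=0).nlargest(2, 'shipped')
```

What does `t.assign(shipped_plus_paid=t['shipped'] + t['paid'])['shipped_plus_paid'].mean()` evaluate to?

60.0

take 12 rows with largest refund:
    rating   status   item  refund
1        4  pending    fan     100
5        3  pending    fan      96
2        5  pending   desk      91
0        3     paid   lamp      87
6        5  shipped   book      77
9        2     paid    pen      69
8        1  shipped  chair      43
10       3  shipped    fan      36
14       1     paid    mug      24
13       3     paid    pen      21
4        3  pending    pen      15
12       2  pending    mug      15
pivot: rows=item, cols=status, min(refund):
status  paid  pending  shipped
item                          
book       0        0       77
chair      0        0       43
desk       0       91        0
fan        0       96       36
lamp      87        0        0
mug       24       15        0
pen       21       15        0
take 2 rows with largest shipped:
status  paid  pending  shipped
item                          
book       0        0       77
chair      0        0       43
add column shipped_plus_paid = t['shipped'] + t['paid']:
status  paid  pending  shipped  shipped_plus_paid
item                                             
book       0        0       77                 77
chair      0        0       43                 43
Finally, mean of column 'shipped_plus_paid' = 60.0.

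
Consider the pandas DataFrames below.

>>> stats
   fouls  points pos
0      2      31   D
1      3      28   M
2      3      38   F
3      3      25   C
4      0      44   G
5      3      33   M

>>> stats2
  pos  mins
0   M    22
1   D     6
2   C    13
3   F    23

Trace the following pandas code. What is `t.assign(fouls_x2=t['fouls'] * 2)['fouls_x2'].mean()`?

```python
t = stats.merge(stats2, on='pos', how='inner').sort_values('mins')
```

5.6

merge on 'pos' (how='inner') → 5 rows:
   fouls  points pos  mins
0      2      31   D     6
1      3      28   M    22
2      3      38   F    23
3      3      25   C    13
4      3      33   M    22
sort by mins:
   fouls  points pos  mins
0      2      31   D     6
3      3      25   C    13
1      3      28   M    22
4      3      33   M    22
2      3      38   F    23
add column fouls_x2 = t['fouls'] * 2:
   fouls  points pos  mins  fouls_x2
0      2      31   D     6         4
3      3      25   C    13         6
1      3      28   M    22         6
4      3      33   M    22         6
2      3      38   F    23         6
The mean of column 'fouls_x2' is 5.6.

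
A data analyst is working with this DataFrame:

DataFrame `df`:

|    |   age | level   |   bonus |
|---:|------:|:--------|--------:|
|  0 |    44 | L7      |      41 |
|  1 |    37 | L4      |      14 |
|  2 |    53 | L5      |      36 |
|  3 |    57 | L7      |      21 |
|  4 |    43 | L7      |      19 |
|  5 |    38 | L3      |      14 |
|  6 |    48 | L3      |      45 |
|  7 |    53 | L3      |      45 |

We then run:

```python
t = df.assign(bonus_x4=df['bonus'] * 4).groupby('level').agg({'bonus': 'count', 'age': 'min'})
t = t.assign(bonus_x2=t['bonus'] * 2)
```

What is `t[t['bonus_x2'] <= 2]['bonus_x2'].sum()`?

add column bonus_x4 = df['bonus'] * 4:
   age level  bonus  bonus_x4
0   44    L7     41       164
1   37    L4     14        56
2   53    L5     36       144
3   57    L7     21        84
4   43    L7     19        76
5   38    L3     14        56
6   48    L3     45       180
7   53    L3     45       180
group by level: count(bonus), min(age):
       bonus  age
level            
L3         3   38
L4         1   37
L5         1   53
L7         3   43
add column bonus_x2 = t['bonus'] * 2:
       bonus  age  bonus_x2
level                      
L3         3   38         6
L4         1   37         2
L5         1   53         2
L7         3   43         6
filter rows where bonus_x2 <= 2:
       bonus  age  bonus_x2
level                      
L4         1   37         2
L5         1   53         2

4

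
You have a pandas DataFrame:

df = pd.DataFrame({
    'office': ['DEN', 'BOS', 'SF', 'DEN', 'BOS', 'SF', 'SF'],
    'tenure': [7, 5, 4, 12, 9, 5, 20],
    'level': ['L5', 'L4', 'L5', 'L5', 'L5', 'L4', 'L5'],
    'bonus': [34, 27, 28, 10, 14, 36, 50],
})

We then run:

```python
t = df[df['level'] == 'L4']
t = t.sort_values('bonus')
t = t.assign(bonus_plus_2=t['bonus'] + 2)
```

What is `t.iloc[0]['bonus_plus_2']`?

filter rows where level == 'L4':
  office  tenure level  bonus
1    BOS       5    L4     27
5     SF       5    L4     36
sort by bonus:
  office  tenure level  bonus
1    BOS       5    L4     27
5     SF       5    L4     36
add column bonus_plus_2 = t['bonus'] + 2:
  office  tenure level  bonus  bonus_plus_2
1    BOS       5    L4     27            29
5     SF       5    L4     36            38
Hence 29.

29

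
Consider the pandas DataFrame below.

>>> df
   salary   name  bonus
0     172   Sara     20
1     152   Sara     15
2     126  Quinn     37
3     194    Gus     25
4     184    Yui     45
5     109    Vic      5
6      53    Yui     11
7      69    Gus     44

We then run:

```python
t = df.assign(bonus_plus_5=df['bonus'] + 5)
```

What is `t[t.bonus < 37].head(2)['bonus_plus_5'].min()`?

add column bonus_plus_5 = df['bonus'] + 5:
   salary   name  bonus  bonus_plus_5
0     172   Sara     20            25
1     152   Sara     15            20
2     126  Quinn     37            42
3     194    Gus     25            30
4     184    Yui     45            50
5     109    Vic      5            10
6      53    Yui     11            16
7      69    Gus     44            49
filter rows where bonus < 37:
   salary  name  bonus  bonus_plus_5
0     172  Sara     20            25
1     152  Sara     15            20
3     194   Gus     25            30
5     109   Vic      5            10
6      53   Yui     11            16
take first 2 rows:
   salary  name  bonus  bonus_plus_5
0     172  Sara     20            25
1     152  Sara     15            20
Reading off the min of column 'bonus_plus_5', we get 20.

20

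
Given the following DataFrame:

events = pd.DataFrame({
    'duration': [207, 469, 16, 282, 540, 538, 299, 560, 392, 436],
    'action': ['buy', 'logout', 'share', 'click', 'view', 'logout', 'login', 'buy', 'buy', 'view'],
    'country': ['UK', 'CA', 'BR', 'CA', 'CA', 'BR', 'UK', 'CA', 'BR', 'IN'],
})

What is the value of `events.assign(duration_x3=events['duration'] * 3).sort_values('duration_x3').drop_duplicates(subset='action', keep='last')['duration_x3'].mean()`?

add column duration_x3 = events['duration'] * 3:
   duration  action country  duration_x3
0       207     buy      UK          621
1       469  logout      CA         1407
2        16   share      BR           48
3       282   click      CA          846
4       540    view      CA         1620
5       538  logout      BR         1614
6       299   login      UK          897
7       560     buy      CA         1680
8       392     buy      BR         1176
9       436    view      IN         1308
sort by duration_x3:
   duration  action country  duration_x3
2        16   share      BR           48
0       207     buy      UK          621
3       282   click      CA          846
6       299   login      UK          897
8       392     buy      BR         1176
9       436    view      IN         1308
1       469  logout      CA         1407
5       538  logout      BR         1614
4       540    view      CA         1620
7       560     buy      CA         1680
drop duplicate action (keep=last):
   duration  action country  duration_x3
2        16   share      BR           48
3       282   click      CA          846
6       299   login      UK          897
5       538  logout      BR         1614
4       540    view      CA         1620
7       560     buy      CA         1680
So mean() = 1117.5.

1117.5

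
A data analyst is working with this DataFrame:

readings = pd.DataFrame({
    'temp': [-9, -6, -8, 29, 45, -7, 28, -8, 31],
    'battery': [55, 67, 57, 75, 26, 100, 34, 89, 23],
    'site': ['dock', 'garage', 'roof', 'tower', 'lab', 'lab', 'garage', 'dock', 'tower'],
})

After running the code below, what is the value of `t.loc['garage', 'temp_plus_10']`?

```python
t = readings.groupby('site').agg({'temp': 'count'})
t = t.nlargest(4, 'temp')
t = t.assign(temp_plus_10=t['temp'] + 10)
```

group by site, count of temp:
        temp
site        
dock       2
garage     2
lab        2
roof       1
tower      2
take 4 rows with largest temp:
        temp
site        
dock       2
garage     2
lab        2
tower      2
add column temp_plus_10 = t['temp'] + 10:
        temp  temp_plus_10
site                      
dock       2            12
garage     2            12
lab        2            12
tower      2            12
The value at row 'garage', column 'temp_plus_10' is 12.

12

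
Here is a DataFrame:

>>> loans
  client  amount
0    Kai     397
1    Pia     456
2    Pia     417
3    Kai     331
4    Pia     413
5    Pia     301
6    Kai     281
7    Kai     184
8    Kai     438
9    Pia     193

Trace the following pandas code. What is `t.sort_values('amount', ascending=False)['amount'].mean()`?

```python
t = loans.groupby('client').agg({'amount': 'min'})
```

188.5

group by client, min of amount:
        amount
client        
Kai        184
Pia        193
sort by amount descending:
        amount
client        
Pia        193
Kai        184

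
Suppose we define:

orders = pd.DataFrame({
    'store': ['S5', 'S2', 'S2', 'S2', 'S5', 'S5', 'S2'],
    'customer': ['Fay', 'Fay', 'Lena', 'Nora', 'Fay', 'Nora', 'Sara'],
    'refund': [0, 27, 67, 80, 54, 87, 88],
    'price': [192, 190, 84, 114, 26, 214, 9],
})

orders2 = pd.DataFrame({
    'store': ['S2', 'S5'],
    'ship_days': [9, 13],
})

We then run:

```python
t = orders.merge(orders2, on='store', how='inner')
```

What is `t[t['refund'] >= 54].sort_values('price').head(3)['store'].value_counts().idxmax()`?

S2

merge on 'store' (how='inner') → 7 rows:
  store customer  refund  price  ship_days
0    S5      Fay       0    192         13
1    S2      Fay      27    190          9
2    S2     Lena      67     84          9
3    S2     Nora      80    114          9
4    S5      Fay      54     26         13
5    S5     Nora      87    214         13
6    S2     Sara      88      9          9
filter rows where refund >= 54:
  store customer  refund  price  ship_days
2    S2     Lena      67     84          9
3    S2     Nora      80    114          9
4    S5      Fay      54     26         13
5    S5     Nora      87    214         13
6    S2     Sara      88      9          9
sort by price:
  store customer  refund  price  ship_days
6    S2     Sara      88      9          9
4    S5      Fay      54     26         13
2    S2     Lena      67     84          9
3    S2     Nora      80    114          9
5    S5     Nora      87    214         13
take first 3 rows:
  store customer  refund  price  ship_days
6    S2     Sara      88      9          9
4    S5      Fay      54     26         13
2    S2     Lena      67     84          9
value_counts of store:
store
S2    2
S5    1
Name: count, dtype: int64
Finally, label with the largest value = S2.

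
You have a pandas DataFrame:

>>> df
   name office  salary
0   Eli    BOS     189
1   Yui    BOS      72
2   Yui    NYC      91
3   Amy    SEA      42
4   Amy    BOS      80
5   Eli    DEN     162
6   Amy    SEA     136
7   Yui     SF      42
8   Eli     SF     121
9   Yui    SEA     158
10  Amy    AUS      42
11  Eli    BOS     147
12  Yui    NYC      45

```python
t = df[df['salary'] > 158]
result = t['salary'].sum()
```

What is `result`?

filter rows where salary > 158:
  name office  salary
0  Eli    BOS     189
5  Eli    DEN     162
Finally, sum of column 'salary' = 351.

351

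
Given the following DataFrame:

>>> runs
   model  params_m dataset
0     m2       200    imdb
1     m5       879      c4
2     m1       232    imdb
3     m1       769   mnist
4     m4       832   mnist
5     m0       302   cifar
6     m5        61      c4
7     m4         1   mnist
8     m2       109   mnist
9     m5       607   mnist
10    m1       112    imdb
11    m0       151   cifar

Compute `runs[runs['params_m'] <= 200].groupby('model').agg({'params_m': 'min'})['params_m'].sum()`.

434

filter rows where params_m <= 200:
   model  params_m dataset
0     m2       200    imdb
6     m5        61      c4
7     m4         1   mnist
8     m2       109   mnist
10    m1       112    imdb
11    m0       151   cifar
group by model, min of params_m:
       params_m
model          
m0          151
m1          112
m2          109
m4            1
m5           61
So sum() = 434.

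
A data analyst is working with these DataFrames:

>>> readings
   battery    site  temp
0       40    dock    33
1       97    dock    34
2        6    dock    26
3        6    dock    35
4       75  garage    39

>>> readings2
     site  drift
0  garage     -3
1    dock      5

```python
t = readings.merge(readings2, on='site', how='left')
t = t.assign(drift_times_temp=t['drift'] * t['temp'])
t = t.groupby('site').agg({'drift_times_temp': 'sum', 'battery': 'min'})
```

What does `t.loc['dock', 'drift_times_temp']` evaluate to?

merge on 'site' (how='left') → 5 rows:
   battery    site  temp  drift
0       40    dock    33      5
1       97    dock    34      5
2        6    dock    26      5
3        6    dock    35      5
4       75  garage    39     -3
add column drift_times_temp = t['drift'] * t['temp']:
   battery    site  temp  drift  drift_times_temp
0       40    dock    33      5               165
1       97    dock    34      5               170
2        6    dock    26      5               130
3        6    dock    35      5               175
4       75  garage    39     -3              -117
group by site: sum(drift_times_temp), min(battery):
        drift_times_temp  battery
site                             
dock                 640        6
garage              -117       75
Hence 640.

640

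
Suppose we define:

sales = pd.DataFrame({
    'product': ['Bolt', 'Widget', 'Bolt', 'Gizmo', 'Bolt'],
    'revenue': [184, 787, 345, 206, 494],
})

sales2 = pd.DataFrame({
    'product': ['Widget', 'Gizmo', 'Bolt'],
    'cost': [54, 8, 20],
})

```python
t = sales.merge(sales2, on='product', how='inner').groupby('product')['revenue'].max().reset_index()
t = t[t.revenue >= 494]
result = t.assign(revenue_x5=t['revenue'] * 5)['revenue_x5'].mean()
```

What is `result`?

3202.5

merge on 'product' (how='inner') → 5 rows:
  product  revenue  cost
0    Bolt      184    20
1  Widget      787    54
2    Bolt      345    20
3   Gizmo      206     8
4    Bolt      494    20
group by product, max of revenue:
product
Bolt      494
Gizmo     206
Widget    787
Name: revenue, dtype: int64
reset_index():
  product  revenue
0    Bolt      494
1   Gizmo      206
2  Widget      787
filter rows where revenue >= 494:
  product  revenue
0    Bolt      494
2  Widget      787
add column revenue_x5 = t['revenue'] * 5:
  product  revenue  revenue_x5
0    Bolt      494        2470
2  Widget      787        3935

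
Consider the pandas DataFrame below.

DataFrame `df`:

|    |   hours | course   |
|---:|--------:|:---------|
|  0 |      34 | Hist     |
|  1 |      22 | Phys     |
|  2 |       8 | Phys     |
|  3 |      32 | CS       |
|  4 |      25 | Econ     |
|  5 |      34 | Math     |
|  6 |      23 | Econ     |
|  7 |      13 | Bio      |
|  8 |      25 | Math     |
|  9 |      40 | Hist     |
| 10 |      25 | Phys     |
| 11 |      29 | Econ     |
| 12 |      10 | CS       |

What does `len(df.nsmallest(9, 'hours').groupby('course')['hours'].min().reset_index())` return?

5

take 9 rows with smallest hours:
    hours course
2       8   Phys
12     10     CS
7      13    Bio
1      22   Phys
6      23   Econ
4      25   Econ
8      25   Math
10     25   Phys
11     29   Econ
group by course, min of hours:
course
Bio     13
CS      10
Econ    23
Math    25
Phys     8
Name: hours, dtype: int64
reset_index():
  course  hours
0    Bio     13
1     CS     10
2   Econ     23
3   Math     25
4   Phys      8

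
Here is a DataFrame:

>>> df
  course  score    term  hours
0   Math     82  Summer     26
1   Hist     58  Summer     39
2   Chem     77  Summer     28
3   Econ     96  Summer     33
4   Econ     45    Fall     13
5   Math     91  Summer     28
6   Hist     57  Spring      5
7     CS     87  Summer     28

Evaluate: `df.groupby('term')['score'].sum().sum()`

group by term, sum of score:
term
Fall       45
Spring     57
Summer    491
Name: score, dtype: int64
Taking the sum of the resulting series gives 593.

593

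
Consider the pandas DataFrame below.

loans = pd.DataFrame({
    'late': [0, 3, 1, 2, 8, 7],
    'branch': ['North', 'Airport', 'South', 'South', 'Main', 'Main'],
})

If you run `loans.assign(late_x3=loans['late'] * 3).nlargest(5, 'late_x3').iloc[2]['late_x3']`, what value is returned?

add column late_x3 = loans['late'] * 3:
   late   branch  late_x3
0     0    North        0
1     3  Airport        9
2     1    South        3
3     2    South        6
4     8     Main       24
5     7     Main       21
take 5 rows with largest late_x3:
   late   branch  late_x3
4     8     Main       24
5     7     Main       21
1     3  Airport        9
3     2    South        6
2     1    South        3
Finally, value at position 2, column 'late_x3' = 9.

9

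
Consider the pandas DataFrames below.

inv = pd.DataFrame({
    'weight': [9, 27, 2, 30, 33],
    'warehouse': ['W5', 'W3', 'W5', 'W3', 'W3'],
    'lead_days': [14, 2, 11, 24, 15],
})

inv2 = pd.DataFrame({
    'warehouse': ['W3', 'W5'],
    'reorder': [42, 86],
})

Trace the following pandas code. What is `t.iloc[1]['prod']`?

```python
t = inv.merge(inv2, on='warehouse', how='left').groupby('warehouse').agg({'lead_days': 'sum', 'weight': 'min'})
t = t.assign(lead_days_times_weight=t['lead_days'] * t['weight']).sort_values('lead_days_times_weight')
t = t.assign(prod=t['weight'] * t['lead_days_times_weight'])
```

merge on 'warehouse' (how='left') → 5 rows:
   weight warehouse  lead_days  reorder
0       9        W5         14       86
1      27        W3          2       42
2       2        W5         11       86
3      30        W3         24       42
4      33        W3         15       42
group by warehouse: sum(lead_days), min(weight):
           lead_days  weight
warehouse                   
W3                41      27
W5                25       2
add column lead_days_times_weight = t['lead_days'] * t['weight']:
           lead_days  weight  lead_days_times_weight
warehouse                                           
W3                41      27                    1107
W5                25       2                      50
sort by lead_days_times_weight:
           lead_days  weight  lead_days_times_weight
warehouse                                           
W5                25       2                      50
W3                41      27                    1107
add column prod = t['weight'] * t['lead_days_times_weight']:
           lead_days  weight  lead_days_times_weight   prod
warehouse                                                  
W5                25       2                      50    100
W3                41      27                    1107  29889
Then the value at position 1, column 'prod': 29889

29889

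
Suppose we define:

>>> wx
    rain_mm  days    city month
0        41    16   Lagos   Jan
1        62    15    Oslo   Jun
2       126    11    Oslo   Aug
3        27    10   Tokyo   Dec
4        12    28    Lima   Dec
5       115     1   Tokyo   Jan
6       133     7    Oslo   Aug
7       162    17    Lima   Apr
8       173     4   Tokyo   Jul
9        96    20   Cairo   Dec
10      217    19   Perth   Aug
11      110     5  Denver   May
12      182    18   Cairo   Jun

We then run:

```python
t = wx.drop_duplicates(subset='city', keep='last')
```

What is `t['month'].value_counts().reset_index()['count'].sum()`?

7

drop duplicate city (keep=last):
    rain_mm  days    city month
0        41    16   Lagos   Jan
6       133     7    Oslo   Aug
7       162    17    Lima   Apr
8       173     4   Tokyo   Jul
10      217    19   Perth   Aug
11      110     5  Denver   May
12      182    18   Cairo   Jun
value_counts of month:
month
Aug    2
Jan    1
Apr    1
Jul    1
May    1
Jun    1
Name: count, dtype: int64
reset_index():
  month  count
0   Aug      2
1   Jan      1
2   Apr      1
3   Jul      1
4   May      1
5   Jun      1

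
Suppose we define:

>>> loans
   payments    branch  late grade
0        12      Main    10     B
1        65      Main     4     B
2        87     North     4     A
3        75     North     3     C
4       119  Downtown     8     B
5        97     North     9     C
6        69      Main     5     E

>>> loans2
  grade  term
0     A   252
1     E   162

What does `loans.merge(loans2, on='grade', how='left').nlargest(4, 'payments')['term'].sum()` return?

252.0

merge on 'grade' (how='left') → 7 rows:
   payments    branch  late grade   term
0        12      Main    10     B    NaN
1        65      Main     4     B    NaN
2        87     North     4     A  252.0
3        75     North     3     C    NaN
4       119  Downtown     8     B    NaN
5        97     North     9     C    NaN
6        69      Main     5     E  162.0
take 4 rows with largest payments:
   payments    branch  late grade   term
4       119  Downtown     8     B    NaN
5        97     North     9     C    NaN
2        87     North     4     A  252.0
3        75     North     3     C    NaN
Then the sum of column 'term': 252.0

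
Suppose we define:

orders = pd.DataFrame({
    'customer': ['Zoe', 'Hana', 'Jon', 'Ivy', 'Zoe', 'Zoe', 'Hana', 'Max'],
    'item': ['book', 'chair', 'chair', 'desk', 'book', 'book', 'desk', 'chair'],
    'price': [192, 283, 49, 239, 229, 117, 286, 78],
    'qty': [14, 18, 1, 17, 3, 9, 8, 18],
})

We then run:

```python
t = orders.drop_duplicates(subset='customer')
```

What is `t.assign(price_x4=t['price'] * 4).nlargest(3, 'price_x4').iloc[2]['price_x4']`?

drop duplicate customer (keep=first):
  customer   item  price  qty
0      Zoe   book    192   14
1     Hana  chair    283   18
2      Jon  chair     49    1
3      Ivy   desk    239   17
7      Max  chair     78   18
add column price_x4 = t['price'] * 4:
  customer   item  price  qty  price_x4
0      Zoe   book    192   14       768
1     Hana  chair    283   18      1132
2      Jon  chair     49    1       196
3      Ivy   desk    239   17       956
7      Max  chair     78   18       312
take 3 rows with largest price_x4:
  customer   item  price  qty  price_x4
1     Hana  chair    283   18      1132
3      Ivy   desk    239   17       956
0      Zoe   book    192   14       768
So iloc[2]['price_x4'] = 768.

768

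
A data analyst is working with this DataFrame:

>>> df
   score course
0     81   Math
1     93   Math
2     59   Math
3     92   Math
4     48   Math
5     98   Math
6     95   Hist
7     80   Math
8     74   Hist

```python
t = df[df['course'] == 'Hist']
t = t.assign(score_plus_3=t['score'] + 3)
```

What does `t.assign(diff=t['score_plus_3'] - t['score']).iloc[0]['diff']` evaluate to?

3

filter rows where course == 'Hist':
   score course
6     95   Hist
8     74   Hist
add column score_plus_3 = t['score'] + 3:
   score course  score_plus_3
6     95   Hist            98
8     74   Hist            77
add column diff = t['score_plus_3'] - t['score']:
   score course  score_plus_3  diff
6     95   Hist            98     3
8     74   Hist            77     3
Then the value at position 0, column 'diff': 3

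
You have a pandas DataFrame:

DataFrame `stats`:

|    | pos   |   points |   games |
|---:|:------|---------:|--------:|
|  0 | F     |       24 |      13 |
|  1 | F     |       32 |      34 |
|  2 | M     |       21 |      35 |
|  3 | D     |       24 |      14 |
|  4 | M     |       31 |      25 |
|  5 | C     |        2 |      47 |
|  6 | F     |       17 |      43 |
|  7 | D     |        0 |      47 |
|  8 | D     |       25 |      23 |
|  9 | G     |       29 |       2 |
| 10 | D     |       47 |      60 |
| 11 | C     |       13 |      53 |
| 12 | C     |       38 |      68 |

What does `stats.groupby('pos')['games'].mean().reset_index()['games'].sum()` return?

154.0

group by pos, mean of games:
pos
C    56.0
D    36.0
F    30.0
G     2.0
M    30.0
Name: games, dtype: float64
reset_index():
  pos  games
0   C   56.0
1   D   36.0
2   F   30.0
3   G    2.0
4   M   30.0
sum of column 'games' → 154.0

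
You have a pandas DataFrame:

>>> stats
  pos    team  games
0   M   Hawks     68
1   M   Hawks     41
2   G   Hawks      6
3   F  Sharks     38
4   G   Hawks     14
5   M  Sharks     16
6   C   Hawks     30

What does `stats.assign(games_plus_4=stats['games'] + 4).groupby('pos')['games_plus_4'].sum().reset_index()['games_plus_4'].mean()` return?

60.25

add column games_plus_4 = stats['games'] + 4:
  pos    team  games  games_plus_4
0   M   Hawks     68            72
1   M   Hawks     41            45
2   G   Hawks      6            10
3   F  Sharks     38            42
4   G   Hawks     14            18
5   M  Sharks     16            20
6   C   Hawks     30            34
group by pos, sum of games_plus_4:
pos
C     34
F     42
G     28
M    137
Name: games_plus_4, dtype: int64
reset_index():
  pos  games_plus_4
0   C            34
1   F            42
2   G            28
3   M           137
Taking the mean of column 'games_plus_4' gives 60.25.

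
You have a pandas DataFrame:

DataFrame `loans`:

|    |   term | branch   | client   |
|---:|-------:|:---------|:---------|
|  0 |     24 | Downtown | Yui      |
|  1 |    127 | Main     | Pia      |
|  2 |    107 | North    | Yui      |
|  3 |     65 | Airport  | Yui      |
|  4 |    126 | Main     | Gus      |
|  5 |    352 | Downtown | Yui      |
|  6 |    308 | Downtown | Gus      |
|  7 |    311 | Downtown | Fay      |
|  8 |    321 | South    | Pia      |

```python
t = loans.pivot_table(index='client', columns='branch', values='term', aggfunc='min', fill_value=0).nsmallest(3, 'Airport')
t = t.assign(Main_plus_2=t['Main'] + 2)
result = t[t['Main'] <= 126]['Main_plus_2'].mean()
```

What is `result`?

65.0

pivot: rows=client, cols=branch, min(term):
branch  Airport  Downtown  Main  North  South
client                                       
Fay           0       311     0      0      0
Gus           0       308   126      0      0
Pia           0         0   127      0    321
Yui          65        24     0    107      0
take 3 rows with smallest Airport:
branch  Airport  Downtown  Main  North  South
client                                       
Fay           0       311     0      0      0
Gus           0       308   126      0      0
Pia           0         0   127      0    321
add column Main_plus_2 = t['Main'] + 2:
branch  Airport  Downtown  Main  North  South  Main_plus_2
client                                                    
Fay           0       311     0      0      0            2
Gus           0       308   126      0      0          128
Pia           0         0   127      0    321          129
filter rows where Main <= 126:
branch  Airport  Downtown  Main  North  South  Main_plus_2
client                                                    
Fay           0       311     0      0      0            2
Gus           0       308   126      0      0          128
The mean of column 'Main_plus_2' is 65.0.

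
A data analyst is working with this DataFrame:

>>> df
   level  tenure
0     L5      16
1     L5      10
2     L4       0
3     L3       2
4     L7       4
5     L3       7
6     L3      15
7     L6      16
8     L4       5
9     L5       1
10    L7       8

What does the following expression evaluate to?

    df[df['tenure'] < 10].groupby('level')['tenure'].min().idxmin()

filter rows where tenure < 10:
   level  tenure
2     L4       0
3     L3       2
4     L7       4
5     L3       7
8     L4       5
9     L5       1
10    L7       8
group by level, min of tenure:
level
L3    2
L4    0
L5    1
L7    4
Name: tenure, dtype: int64
Hence L4.

L4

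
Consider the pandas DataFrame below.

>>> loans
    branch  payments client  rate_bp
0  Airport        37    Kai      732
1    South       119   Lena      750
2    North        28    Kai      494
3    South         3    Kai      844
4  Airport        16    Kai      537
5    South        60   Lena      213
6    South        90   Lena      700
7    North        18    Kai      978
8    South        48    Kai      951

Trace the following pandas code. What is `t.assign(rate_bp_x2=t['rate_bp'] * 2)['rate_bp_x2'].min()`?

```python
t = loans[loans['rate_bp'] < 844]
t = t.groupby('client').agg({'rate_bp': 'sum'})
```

3326

filter rows where rate_bp < 844:
    branch  payments client  rate_bp
0  Airport        37    Kai      732
1    South       119   Lena      750
2    North        28    Kai      494
4  Airport        16    Kai      537
5    South        60   Lena      213
6    South        90   Lena      700
group by client, sum of rate_bp:
        rate_bp
client         
Kai        1763
Lena       1663
add column rate_bp_x2 = t['rate_bp'] * 2:
        rate_bp  rate_bp_x2
client                     
Kai        1763        3526
Lena       1663        3326
Hence 3326.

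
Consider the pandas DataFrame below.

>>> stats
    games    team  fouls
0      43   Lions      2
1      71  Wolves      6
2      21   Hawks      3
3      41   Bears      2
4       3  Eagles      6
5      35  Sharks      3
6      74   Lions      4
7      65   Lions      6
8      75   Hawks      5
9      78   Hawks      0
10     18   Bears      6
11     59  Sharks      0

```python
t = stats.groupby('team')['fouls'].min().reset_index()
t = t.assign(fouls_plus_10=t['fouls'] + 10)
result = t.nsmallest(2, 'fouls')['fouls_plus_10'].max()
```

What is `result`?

group by team, min of fouls:
team
Bears     2
Eagles    6
Hawks     0
Lions     2
Sharks    0
Wolves    6
Name: fouls, dtype: int64
reset_index():
     team  fouls
0   Bears      2
1  Eagles      6
2   Hawks      0
3   Lions      2
4  Sharks      0
5  Wolves      6
add column fouls_plus_10 = t['fouls'] + 10:
     team  fouls  fouls_plus_10
0   Bears      2             12
1  Eagles      6             16
2   Hawks      0             10
3   Lions      2             12
4  Sharks      0             10
5  Wolves      6             16
take 2 rows with smallest fouls:
     team  fouls  fouls_plus_10
2   Hawks      0             10
4  Sharks      0             10
So max() = 10.

10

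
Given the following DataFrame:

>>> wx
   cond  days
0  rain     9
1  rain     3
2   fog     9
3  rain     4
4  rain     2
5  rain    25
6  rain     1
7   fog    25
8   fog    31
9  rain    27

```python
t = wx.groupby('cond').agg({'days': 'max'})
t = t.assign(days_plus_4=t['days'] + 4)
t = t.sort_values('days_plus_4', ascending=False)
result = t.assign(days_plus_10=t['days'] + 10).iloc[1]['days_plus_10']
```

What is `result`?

37

group by cond, max of days:
      days
cond      
fog     31
rain    27
add column days_plus_4 = t['days'] + 4:
      days  days_plus_4
cond                   
fog     31           35
rain    27           31
sort by days_plus_4 descending:
      days  days_plus_4
cond                   
fog     31           35
rain    27           31
add column days_plus_10 = t['days'] + 10:
      days  days_plus_4  days_plus_10
cond                                 
fog     31           35            41
rain    27           31            37
Hence 37.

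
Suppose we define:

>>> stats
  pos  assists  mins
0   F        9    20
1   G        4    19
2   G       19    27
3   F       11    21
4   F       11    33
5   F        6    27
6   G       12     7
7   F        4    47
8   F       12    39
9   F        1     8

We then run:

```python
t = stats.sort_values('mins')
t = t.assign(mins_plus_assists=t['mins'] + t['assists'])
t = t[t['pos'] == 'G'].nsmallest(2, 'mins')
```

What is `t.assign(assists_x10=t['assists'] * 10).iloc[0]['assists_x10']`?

120

sort by mins:
  pos  assists  mins
6   G       12     7
9   F        1     8
1   G        4    19
0   F        9    20
3   F       11    21
2   G       19    27
5   F        6    27
4   F       11    33
8   F       12    39
7   F        4    47
add column mins_plus_assists = t['mins'] + t['assists']:
  pos  assists  mins  mins_plus_assists
6   G       12     7                 19
9   F        1     8                  9
1   G        4    19                 23
0   F        9    20                 29
3   F       11    21                 32
2   G       19    27                 46
5   F        6    27                 33
4   F       11    33                 44
8   F       12    39                 51
7   F        4    47                 51
filter rows where pos == 'G':
  pos  assists  mins  mins_plus_assists
6   G       12     7                 19
1   G        4    19                 23
2   G       19    27                 46
take 2 rows with smallest mins:
  pos  assists  mins  mins_plus_assists
6   G       12     7                 19
1   G        4    19                 23
add column assists_x10 = t['assists'] * 10:
  pos  assists  mins  mins_plus_assists  assists_x10
6   G       12     7                 19          120
1   G        4    19                 23           40
value at position 0, column 'assists_x10' → 120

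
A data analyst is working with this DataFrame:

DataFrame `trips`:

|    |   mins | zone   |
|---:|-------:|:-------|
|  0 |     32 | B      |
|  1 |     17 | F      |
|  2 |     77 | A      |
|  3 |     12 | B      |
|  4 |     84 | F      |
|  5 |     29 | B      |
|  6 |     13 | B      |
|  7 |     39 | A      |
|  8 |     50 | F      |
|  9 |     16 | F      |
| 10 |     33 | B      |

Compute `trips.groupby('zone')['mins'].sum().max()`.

167

group by zone, sum of mins:
zone
A    116
B    119
F    167
Name: mins, dtype: int64
Hence 167.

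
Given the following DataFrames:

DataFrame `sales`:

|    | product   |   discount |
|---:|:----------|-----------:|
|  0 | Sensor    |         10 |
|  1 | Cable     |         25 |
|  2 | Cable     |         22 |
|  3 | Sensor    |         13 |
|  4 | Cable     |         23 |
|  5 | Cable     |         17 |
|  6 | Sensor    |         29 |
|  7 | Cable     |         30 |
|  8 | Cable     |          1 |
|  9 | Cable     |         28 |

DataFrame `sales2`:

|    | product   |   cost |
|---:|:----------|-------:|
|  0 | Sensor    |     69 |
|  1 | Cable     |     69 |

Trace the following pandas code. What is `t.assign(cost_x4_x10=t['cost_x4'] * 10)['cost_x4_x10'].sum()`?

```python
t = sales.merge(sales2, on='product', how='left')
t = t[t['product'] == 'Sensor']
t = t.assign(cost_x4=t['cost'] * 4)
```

8280

merge on 'product' (how='left') → 10 rows:
  product  discount  cost
0  Sensor        10    69
1   Cable        25    69
2   Cable        22    69
3  Sensor        13    69
4   Cable        23    69
5   Cable        17    69
6  Sensor        29    69
7   Cable        30    69
8   Cable         1    69
9   Cable        28    69
filter rows where product == 'Sensor':
  product  discount  cost
0  Sensor        10    69
3  Sensor        13    69
6  Sensor        29    69
add column cost_x4 = t['cost'] * 4:
  product  discount  cost  cost_x4
0  Sensor        10    69      276
3  Sensor        13    69      276
6  Sensor        29    69      276
add column cost_x4_x10 = t['cost_x4'] * 10:
  product  discount  cost  cost_x4  cost_x4_x10
0  Sensor        10    69      276         2760
3  Sensor        13    69      276         2760
6  Sensor        29    69      276         2760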